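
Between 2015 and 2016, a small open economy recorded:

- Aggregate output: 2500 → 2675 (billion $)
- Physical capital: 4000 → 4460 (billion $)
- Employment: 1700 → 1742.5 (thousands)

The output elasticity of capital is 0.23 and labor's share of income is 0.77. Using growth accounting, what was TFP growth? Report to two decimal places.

Aggregate output growth = (2675 − 2500) / 2500 = 7%.
Physical capital growth = (4460 − 4000) / 4000 = 11.5%.
Employment growth = (1742.5 − 1700) / 1700 = 2.5%.
Labor's share = 1 − 0.23 = 0.77.
Physical capital: 0.23 × 11.5 = 2.645 pp.
Employment: 0.77 × 2.5 = 1.925 pp.
TFP growth = 7 − 4.57 = 2.43%.

TFP grew 2.43%.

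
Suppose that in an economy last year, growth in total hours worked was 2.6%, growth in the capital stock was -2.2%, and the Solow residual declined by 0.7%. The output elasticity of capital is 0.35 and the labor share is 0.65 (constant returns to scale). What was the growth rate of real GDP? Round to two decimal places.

Labor's share = 1 − 0.35 = 0.65.
The capital stock: 0.35 × (-2.2) = -0.77 pp.
Total hours worked: 0.65 × 2.6 = 1.69 pp.
Output growth = -0.7 + 0.92 = 0.22%.

0.22%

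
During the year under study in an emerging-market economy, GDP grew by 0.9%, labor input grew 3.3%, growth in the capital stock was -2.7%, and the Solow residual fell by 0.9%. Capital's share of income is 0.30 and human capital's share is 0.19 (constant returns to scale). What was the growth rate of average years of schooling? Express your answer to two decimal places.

Labor's share = 1 − 0.3 − 0.19 = 0.51.
gY = gA + 0.3×(-2.7) + 0.51×3.3 + 0.19×g.
0.19×g = 0.9 + 0.9 − 0.873 = 0.927.
g = 0.927 / 0.19 = 4.8789%.

4.88%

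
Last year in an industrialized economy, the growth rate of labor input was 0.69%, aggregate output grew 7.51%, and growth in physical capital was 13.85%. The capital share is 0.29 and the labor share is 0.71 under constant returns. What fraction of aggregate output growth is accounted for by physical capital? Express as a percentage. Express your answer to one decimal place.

Physical capital contributed 0.29 × 13.85 = 4.0165 pp.
Share of growth = 4.0165 / 7.51 × 100 = 53.482%.

53.5%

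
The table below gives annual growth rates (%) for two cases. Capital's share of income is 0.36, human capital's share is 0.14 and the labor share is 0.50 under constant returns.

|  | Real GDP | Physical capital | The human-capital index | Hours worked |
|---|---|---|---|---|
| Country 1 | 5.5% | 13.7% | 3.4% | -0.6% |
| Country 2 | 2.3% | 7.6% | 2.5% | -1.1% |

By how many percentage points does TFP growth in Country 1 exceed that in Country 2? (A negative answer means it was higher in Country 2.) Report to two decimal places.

Labor's share = 1 − 0.36 − 0.14 = 0.5.
Country 1: TFP = 5.5 − 4.932 − 0.476 + 0.3 = 0.392%.
Country 2: TFP = 2.3 − 2.736 − 0.35 + 0.55 = -0.236%.
Difference = 0.392 − (-0.236) = 0.628 pp.

0.63 percentage points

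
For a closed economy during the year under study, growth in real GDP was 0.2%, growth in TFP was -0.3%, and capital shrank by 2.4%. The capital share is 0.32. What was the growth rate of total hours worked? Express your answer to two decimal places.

Labor's share = 1 − 0.32 = 0.68.
gY = gA + 0.32×(-2.4) + 0.68×g.
0.68×g = 0.2 + 0.3 + 0.768 = 1.268.
g = 1.268 / 0.68 = 1.8647%.

1.86%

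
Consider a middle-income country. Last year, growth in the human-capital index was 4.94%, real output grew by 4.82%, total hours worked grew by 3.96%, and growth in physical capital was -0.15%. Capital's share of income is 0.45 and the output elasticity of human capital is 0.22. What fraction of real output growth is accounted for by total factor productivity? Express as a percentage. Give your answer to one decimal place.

Labor's share = 1 − 0.45 − 0.22 = 0.33.
Physical capital: 0.45 × (-0.15) = -0.0675 pp.
The human-capital index: 0.22 × 4.94 = 1.0868 pp.
Total hours worked: 0.33 × 3.96 = 1.3068 pp.
TFP growth = 4.82 − 2.3261 = 2.4939%.
TFP share of growth = 2.4939 / 4.82 × 100 = 51.741%.

Total factor productivity accounted for 51.7% of growth.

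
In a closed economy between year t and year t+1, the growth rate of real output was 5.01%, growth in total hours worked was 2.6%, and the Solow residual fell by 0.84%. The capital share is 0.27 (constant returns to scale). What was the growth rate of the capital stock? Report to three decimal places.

The capital stock growth was 14.637%.

Labor's share = 1 − 0.27 = 0.73.
gY = gA + 0.73×2.6 + 0.27×g.
0.27×g = 5.01 + 0.84 − 1.898 = 3.952.
g = 3.952 / 0.27 = 14.63704%.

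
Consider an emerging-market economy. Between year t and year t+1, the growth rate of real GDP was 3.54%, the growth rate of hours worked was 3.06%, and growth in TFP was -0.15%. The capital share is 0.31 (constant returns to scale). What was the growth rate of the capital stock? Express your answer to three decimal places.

The capital stock growth was 5.092%.

Labor's share = 1 − 0.31 = 0.69.
gY = gA + 0.69×3.06 + 0.31×g.
0.31×g = 3.54 + 0.15 − 2.1114 = 1.5786.
g = 1.5786 / 0.31 = 5.09226%.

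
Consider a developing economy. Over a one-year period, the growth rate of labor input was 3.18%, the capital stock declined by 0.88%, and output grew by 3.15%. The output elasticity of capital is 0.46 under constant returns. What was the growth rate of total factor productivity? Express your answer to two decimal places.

1.84%

Labor's share = 1 − 0.46 = 0.54.
The capital stock: 0.46 × (-0.88) = -0.4048 pp.
Labor input: 0.54 × 3.18 = 1.7172 pp.
TFP growth = 3.15 − 1.3124 = 1.8376%.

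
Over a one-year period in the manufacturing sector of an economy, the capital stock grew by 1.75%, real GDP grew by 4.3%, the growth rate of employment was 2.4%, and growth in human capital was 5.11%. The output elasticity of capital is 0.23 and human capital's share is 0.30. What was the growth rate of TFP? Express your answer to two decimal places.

Labor's share = 1 − 0.23 − 0.3 = 0.47.
The capital stock: 0.23 × 1.75 = 0.4025 pp.
Human capital: 0.3 × 5.11 = 1.533 pp.
Employment: 0.47 × 2.4 = 1.128 pp.
TFP growth = 4.3 − 3.0635 = 1.2365%.

1.24%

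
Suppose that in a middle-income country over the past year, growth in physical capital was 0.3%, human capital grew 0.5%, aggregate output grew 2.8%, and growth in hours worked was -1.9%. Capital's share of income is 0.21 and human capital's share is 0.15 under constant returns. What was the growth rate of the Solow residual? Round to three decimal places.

3.878%

Labor's share = 1 − 0.21 − 0.15 = 0.64.
Physical capital: 0.21 × 0.3 = 0.063 pp.
Human capital: 0.15 × 0.5 = 0.075 pp.
Hours worked: 0.64 × (-1.9) = -1.216 pp.
TFP growth = 2.8 + 1.078 = 3.878%.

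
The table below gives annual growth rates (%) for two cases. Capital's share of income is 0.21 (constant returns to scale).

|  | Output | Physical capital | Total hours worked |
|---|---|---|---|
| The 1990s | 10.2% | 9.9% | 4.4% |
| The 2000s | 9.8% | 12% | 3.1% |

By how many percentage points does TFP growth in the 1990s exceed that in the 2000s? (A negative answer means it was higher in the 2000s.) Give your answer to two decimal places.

-0.19 percentage points

Labor's share = 1 − 0.21 = 0.79.
The 1990s: TFP = 10.2 − 2.079 − 3.476 = 4.645%.
The 2000s: TFP = 9.8 − 2.52 − 2.449 = 4.831%.
Difference = 4.645 − (4.831) = -0.186 pp.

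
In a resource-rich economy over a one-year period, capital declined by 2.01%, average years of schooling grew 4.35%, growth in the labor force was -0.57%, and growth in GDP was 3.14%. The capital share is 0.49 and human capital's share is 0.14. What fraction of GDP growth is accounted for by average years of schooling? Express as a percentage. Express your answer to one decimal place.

19.4%

Average years of schooling contributed 0.14 × 4.35 = 0.609 pp.
Share of growth = 0.609 / 3.14 × 100 = 19.395%.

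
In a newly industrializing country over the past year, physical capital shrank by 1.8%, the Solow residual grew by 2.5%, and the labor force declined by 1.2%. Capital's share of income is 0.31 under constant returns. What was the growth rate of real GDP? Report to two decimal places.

1.11%

Labor's share = 1 − 0.31 = 0.69.
Physical capital: 0.31 × (-1.8) = -0.558 pp.
The labor force: 0.69 × (-1.2) = -0.828 pp.
Output growth = 2.5 + (-1.386) = 1.114%.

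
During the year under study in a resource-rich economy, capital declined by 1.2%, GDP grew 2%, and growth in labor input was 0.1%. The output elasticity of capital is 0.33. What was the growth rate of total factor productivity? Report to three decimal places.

2.329%

Labor's share = 1 − 0.33 = 0.67.
Capital: 0.33 × (-1.2) = -0.396 pp.
Labor input: 0.67 × 0.1 = 0.067 pp.
TFP growth = 2 + 0.329 = 2.329%.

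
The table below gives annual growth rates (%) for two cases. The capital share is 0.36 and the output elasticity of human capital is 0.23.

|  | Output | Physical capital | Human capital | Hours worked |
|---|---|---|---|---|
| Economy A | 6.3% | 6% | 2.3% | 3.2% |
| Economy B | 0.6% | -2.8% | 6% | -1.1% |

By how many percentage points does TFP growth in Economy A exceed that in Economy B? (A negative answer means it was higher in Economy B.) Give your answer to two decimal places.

1.62 percentage points

Labor's share = 1 − 0.36 − 0.23 = 0.41.
Economy A: TFP = 6.3 − 2.16 − 0.529 − 1.312 = 2.299%.
Economy B: TFP = 0.6 + 1.008 − 1.38 + 0.451 = 0.679%.
Difference = 2.299 − (0.679) = 1.62 pp.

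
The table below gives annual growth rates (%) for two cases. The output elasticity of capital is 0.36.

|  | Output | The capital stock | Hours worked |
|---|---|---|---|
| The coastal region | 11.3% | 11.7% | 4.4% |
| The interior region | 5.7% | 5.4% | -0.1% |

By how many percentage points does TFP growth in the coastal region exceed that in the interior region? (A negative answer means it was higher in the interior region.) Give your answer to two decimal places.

Labor's share = 1 − 0.36 = 0.64.
The coastal region: TFP = 11.3 − 4.212 − 2.816 = 4.272%.
The interior region: TFP = 5.7 − 1.944 + 0.064 = 3.82%.
Difference = 4.272 − (3.82) = 0.452 pp.

0.45 percentage points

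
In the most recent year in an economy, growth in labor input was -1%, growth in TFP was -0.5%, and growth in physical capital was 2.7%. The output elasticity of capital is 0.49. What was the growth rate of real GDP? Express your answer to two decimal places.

Labor's share = 1 − 0.49 = 0.51.
Physical capital: 0.49 × 2.7 = 1.323 pp.
Labor input: 0.51 × (-1) = -0.51 pp.
Output growth = -0.5 + 0.813 = 0.313%.

0.31%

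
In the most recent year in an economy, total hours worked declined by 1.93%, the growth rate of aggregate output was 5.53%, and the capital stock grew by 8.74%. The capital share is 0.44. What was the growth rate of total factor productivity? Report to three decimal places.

Labor's share = 1 − 0.44 = 0.56.
The capital stock: 0.44 × 8.74 = 3.8456 pp.
Total hours worked: 0.56 × (-1.93) = -1.0808 pp.
TFP growth = 5.53 − 2.7648 = 2.7652%.

Total factor productivity growth was 2.765%.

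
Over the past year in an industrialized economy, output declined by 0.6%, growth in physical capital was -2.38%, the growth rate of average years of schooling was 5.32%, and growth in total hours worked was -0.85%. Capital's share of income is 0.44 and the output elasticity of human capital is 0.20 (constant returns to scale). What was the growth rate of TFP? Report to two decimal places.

-0.31%

Labor's share = 1 − 0.44 − 0.2 = 0.36.
Physical capital: 0.44 × (-2.38) = -1.0472 pp.
Average years of schooling: 0.2 × 5.32 = 1.064 pp.
Total hours worked: 0.36 × (-0.85) = -0.306 pp.
TFP growth = -0.6 + 0.2892 = -0.3108%.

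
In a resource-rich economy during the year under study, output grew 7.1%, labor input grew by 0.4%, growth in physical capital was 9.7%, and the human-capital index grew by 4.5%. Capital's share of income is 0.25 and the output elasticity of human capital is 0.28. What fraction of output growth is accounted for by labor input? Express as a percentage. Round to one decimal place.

Labor's share = 1 − 0.25 − 0.28 = 0.47.
Labor input contributed 0.47 × 0.4 = 0.188 pp.
Share of growth = 0.188 / 7.1 × 100 = 2.648%.

2.6%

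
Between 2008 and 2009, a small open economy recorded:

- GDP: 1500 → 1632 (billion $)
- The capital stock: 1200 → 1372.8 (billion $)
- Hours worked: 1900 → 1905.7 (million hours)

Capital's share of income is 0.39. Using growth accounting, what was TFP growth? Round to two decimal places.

TFP grew 3.00%.

GDP growth = (1632 − 1500) / 1500 = 8.8%.
The capital stock growth = (1372.8 − 1200) / 1200 = 14.4%.
Hours worked growth = (1905.7 − 1900) / 1900 = 0.3%.
Labor's share = 1 − 0.39 = 0.61.
The capital stock: 0.39 × 14.4 = 5.616 pp.
Hours worked: 0.61 × 0.3 = 0.183 pp.
TFP growth = 8.8 − 5.799 = 3.001%.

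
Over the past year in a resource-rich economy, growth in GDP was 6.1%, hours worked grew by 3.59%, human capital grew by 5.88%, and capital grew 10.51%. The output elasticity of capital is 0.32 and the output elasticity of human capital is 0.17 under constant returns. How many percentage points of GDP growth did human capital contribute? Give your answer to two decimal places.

1.00 percentage points

Contribution = share × growth = 0.17 × 5.88 = 0.9996 pp.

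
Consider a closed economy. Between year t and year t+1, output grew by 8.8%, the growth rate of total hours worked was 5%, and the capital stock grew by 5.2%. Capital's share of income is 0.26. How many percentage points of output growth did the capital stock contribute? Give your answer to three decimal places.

Contribution = share × growth = 0.26 × 5.2 = 1.352 pp.

1.352 percentage points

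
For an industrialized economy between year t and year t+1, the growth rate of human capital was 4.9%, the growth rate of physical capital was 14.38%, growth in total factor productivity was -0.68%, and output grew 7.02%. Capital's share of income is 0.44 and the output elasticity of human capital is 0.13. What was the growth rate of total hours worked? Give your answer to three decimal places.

Labor's share = 1 − 0.44 − 0.13 = 0.43.
gY = gA + 0.44×14.38 + 0.13×4.9 + 0.43×g.
0.43×g = 7.02 + 0.68 − 6.9642 = 0.7358.
g = 0.7358 / 0.43 = 1.71116%.

1.711%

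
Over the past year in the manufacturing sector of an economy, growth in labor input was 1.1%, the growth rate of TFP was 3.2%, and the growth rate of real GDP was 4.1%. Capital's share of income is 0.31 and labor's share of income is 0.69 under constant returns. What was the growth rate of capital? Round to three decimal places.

Labor's share = 1 − 0.31 = 0.69.
gY = gA + 0.69×1.1 + 0.31×g.
0.31×g = 4.1 − 3.2 − 0.759 = 0.141.
g = 0.141 / 0.31 = 0.45484%.

0.455%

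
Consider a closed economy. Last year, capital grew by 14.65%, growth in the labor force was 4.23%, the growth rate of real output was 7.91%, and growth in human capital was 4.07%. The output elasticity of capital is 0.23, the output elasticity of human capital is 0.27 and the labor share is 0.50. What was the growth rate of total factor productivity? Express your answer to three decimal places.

Labor's share = 1 − 0.23 − 0.27 = 0.5.
Capital: 0.23 × 14.65 = 3.3695 pp.
Human capital: 0.27 × 4.07 = 1.0989 pp.
The labor force: 0.5 × 4.23 = 2.115 pp.
TFP growth = 7.91 − 6.5834 = 1.3266%.

1.327%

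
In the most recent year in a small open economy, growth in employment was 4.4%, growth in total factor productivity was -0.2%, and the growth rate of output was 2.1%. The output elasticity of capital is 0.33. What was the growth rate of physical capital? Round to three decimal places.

Labor's share = 1 − 0.33 = 0.67.
gY = gA + 0.67×4.4 + 0.33×g.
0.33×g = 2.1 + 0.2 − 2.948 = -0.648.
g = -0.648 / 0.33 = -1.96364%.

-1.964%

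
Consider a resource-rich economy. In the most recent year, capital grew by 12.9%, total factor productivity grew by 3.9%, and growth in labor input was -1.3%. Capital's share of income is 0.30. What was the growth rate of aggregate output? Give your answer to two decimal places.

Labor's share = 1 − 0.3 = 0.7.
Capital: 0.3 × 12.9 = 3.87 pp.
Labor input: 0.7 × (-1.3) = -0.91 pp.
Output growth = 3.9 + 2.96 = 6.86%.

6.86%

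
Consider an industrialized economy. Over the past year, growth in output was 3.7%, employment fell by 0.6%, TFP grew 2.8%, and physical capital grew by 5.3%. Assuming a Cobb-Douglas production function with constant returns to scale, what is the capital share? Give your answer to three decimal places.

gY = gA + α·gK + (1−α)·gL, so gY − gA − gL = α(gK − gL).
3.7 − 2.8 + 0.6 = α × (5.3 − (-0.6)).
1.5 = 5.9 α, so α = 0.25424.

The capital share is 0.254.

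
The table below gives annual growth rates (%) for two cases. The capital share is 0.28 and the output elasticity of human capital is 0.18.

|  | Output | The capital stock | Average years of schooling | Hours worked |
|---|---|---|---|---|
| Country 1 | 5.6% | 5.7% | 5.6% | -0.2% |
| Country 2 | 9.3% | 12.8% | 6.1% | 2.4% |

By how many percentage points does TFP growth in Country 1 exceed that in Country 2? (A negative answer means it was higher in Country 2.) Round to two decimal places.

Labor's share = 1 − 0.28 − 0.18 = 0.54.
Country 1: TFP = 5.6 − 1.596 − 1.008 + 0.108 = 3.104%.
Country 2: TFP = 9.3 − 3.584 − 1.098 − 1.296 = 3.322%.
Difference = 3.104 − (3.322) = -0.218 pp.

-0.22 percentage points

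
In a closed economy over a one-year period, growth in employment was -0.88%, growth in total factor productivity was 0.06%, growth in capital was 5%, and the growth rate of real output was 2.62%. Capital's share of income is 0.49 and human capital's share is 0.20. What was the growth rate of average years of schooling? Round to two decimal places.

1.91%

Labor's share = 1 − 0.49 − 0.2 = 0.31.
gY = gA + 0.49×5 + 0.31×(-0.88) + 0.2×g.
0.2×g = 2.62 − 0.06 − 2.1772 = 0.3828.
g = 0.3828 / 0.2 = 1.914%.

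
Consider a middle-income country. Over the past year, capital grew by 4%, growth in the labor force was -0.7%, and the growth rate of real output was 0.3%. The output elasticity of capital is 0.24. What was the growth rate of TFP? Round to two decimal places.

Labor's share = 1 − 0.24 = 0.76.
Capital: 0.24 × 4 = 0.96 pp.
The labor force: 0.76 × (-0.7) = -0.532 pp.
TFP growth = 0.3 − 0.428 = -0.128%.

-0.13%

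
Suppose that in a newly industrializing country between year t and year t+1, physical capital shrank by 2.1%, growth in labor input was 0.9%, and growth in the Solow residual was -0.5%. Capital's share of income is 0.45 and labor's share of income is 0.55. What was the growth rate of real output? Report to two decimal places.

-0.95%

Labor's share = 1 − 0.45 = 0.55.
Physical capital: 0.45 × (-2.1) = -0.945 pp.
Labor input: 0.55 × 0.9 = 0.495 pp.
Output growth = -0.5 + (-0.45) = -0.95%.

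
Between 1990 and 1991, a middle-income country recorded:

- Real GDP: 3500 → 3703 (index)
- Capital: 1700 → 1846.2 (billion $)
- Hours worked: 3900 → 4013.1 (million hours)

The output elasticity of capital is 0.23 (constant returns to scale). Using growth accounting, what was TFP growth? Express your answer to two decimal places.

1.59%

Real GDP growth = (3703 − 3500) / 3500 = 5.8%.
Capital growth = (1846.2 − 1700) / 1700 = 8.6%.
Hours worked growth = (4013.1 − 3900) / 3900 = 2.9%.
Labor's share = 1 − 0.23 = 0.77.
Capital: 0.23 × 8.6 = 1.978 pp.
Hours worked: 0.77 × 2.9 = 2.233 pp.
TFP growth = 5.8 − 4.211 = 1.589%.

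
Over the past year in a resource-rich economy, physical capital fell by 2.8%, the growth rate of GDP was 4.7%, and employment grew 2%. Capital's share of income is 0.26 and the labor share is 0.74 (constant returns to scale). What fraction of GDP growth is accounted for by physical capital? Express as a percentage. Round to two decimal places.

Physical capital contributed 0.26 × (-2.8) = -0.728 pp.
Share of growth = -0.728 / 4.7 × 100 = -15.4894%.

Physical capital accounted for -15.49% of growth.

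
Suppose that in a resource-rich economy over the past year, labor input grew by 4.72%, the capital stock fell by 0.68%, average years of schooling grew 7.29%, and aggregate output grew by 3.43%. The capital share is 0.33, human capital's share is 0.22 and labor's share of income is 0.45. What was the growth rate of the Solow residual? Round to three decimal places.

-0.073%

Labor's share = 1 − 0.33 − 0.22 = 0.45.
The capital stock: 0.33 × (-0.68) = -0.2244 pp.
Average years of schooling: 0.22 × 7.29 = 1.6038 pp.
Labor input: 0.45 × 4.72 = 2.124 pp.
TFP growth = 3.43 − 3.5034 = -0.0734%.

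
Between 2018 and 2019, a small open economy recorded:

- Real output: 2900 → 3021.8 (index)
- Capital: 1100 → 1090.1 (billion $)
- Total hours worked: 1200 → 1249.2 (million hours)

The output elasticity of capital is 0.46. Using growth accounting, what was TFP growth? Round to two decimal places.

Real output growth = (3021.8 − 2900) / 2900 = 4.2%.
Capital growth = (1090.1 − 1100) / 1100 = -0.9%.
Total hours worked growth = (1249.2 − 1200) / 1200 = 4.1%.
Labor's share = 1 − 0.46 = 0.54.
Capital: 0.46 × (-0.9) = -0.414 pp.
Total hours worked: 0.54 × 4.1 = 2.214 pp.
TFP growth = 4.2 − 1.8 = 2.4%.

TFP grew 2.40%.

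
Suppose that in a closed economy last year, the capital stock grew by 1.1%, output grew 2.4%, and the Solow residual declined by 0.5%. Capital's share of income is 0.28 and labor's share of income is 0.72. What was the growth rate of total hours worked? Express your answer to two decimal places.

3.60%

Labor's share = 1 − 0.28 = 0.72.
gY = gA + 0.28×1.1 + 0.72×g.
0.72×g = 2.4 + 0.5 − 0.308 = 2.592.
g = 2.592 / 0.72 = 3.6%.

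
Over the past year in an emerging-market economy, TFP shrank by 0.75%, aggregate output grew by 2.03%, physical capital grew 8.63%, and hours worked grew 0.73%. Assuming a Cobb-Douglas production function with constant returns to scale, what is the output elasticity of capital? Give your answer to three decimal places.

gY = gA + α·gK + (1−α)·gL, so gY − gA − gL = α(gK − gL).
2.03 + 0.75 − 0.73 = α × (8.63 − 0.73).
2.05 = 7.9 α, so α = 0.25949.

0.259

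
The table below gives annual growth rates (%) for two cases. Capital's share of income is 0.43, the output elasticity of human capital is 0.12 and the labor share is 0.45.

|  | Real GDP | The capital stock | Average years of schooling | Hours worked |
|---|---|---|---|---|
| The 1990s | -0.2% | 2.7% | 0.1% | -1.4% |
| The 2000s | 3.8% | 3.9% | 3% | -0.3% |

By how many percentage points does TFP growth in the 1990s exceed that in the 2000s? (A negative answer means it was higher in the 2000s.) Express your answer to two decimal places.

-2.64 percentage points

Labor's share = 1 − 0.43 − 0.12 = 0.45.
The 1990s: TFP = -0.2 − 1.161 − 0.012 + 0.63 = -0.743%.
The 2000s: TFP = 3.8 − 1.677 − 0.36 + 0.135 = 1.898%.
Difference = -0.743 − (1.898) = -2.641 pp.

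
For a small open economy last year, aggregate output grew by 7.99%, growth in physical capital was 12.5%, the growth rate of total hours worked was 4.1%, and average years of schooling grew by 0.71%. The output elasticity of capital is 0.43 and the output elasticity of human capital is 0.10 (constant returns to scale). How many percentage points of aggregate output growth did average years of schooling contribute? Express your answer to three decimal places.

0.071

Contribution = share × growth = 0.1 × 0.71 = 0.071 pp.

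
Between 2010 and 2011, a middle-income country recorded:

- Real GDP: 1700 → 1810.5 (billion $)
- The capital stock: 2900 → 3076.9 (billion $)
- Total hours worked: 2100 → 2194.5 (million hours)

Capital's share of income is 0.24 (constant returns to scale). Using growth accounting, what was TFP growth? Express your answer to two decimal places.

Real GDP growth = (1810.5 − 1700) / 1700 = 6.5%.
The capital stock growth = (3076.9 − 2900) / 2900 = 6.1%.
Total hours worked growth = (2194.5 − 2100) / 2100 = 4.5%.
Labor's share = 1 − 0.24 = 0.76.
The capital stock: 0.24 × 6.1 = 1.464 pp.
Total hours worked: 0.76 × 4.5 = 3.42 pp.
TFP growth = 6.5 − 4.884 = 1.616%.

TFP growth was 1.62%.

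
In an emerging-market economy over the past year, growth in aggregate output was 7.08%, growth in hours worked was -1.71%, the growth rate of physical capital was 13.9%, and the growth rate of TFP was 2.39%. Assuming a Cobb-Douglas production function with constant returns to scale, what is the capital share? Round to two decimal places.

gY = gA + α·gK + (1−α)·gL, so gY − gA − gL = α(gK − gL).
7.08 − 2.39 + 1.71 = α × (13.9 − (-1.71)).
6.4 = 15.61 α, so α = 0.41.

0.41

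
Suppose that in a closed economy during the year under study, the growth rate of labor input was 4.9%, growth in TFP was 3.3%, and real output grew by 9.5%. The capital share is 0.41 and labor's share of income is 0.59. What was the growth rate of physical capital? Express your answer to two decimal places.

8.07%

Labor's share = 1 − 0.41 = 0.59.
gY = gA + 0.59×4.9 + 0.41×g.
0.41×g = 9.5 − 3.3 − 2.891 = 3.309.
g = 3.309 / 0.41 = 8.0707%.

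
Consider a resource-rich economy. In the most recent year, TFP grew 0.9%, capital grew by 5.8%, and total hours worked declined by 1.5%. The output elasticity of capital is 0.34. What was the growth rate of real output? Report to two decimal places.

Labor's share = 1 − 0.34 = 0.66.
Capital: 0.34 × 5.8 = 1.972 pp.
Total hours worked: 0.66 × (-1.5) = -0.99 pp.
Output growth = 0.9 + 0.982 = 1.882%.

Real output grew 1.88%.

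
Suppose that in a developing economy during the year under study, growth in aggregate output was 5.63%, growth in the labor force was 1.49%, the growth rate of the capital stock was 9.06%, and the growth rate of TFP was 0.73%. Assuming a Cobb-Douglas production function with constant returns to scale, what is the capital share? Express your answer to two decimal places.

gY = gA + α·gK + (1−α)·gL, so gY − gA − gL = α(gK − gL).
5.63 − 0.73 − 1.49 = α × (9.06 − 1.49).
3.41 = 7.57 α, so α = 0.4505.

α = 0.45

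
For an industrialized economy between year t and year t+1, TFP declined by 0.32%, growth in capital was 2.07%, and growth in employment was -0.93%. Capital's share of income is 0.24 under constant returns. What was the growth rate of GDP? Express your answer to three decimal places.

Labor's share = 1 − 0.24 = 0.76.
Capital: 0.24 × 2.07 = 0.4968 pp.
Employment: 0.76 × (-0.93) = -0.7068 pp.
Output growth = -0.32 + (-0.21) = -0.53%.

-0.530%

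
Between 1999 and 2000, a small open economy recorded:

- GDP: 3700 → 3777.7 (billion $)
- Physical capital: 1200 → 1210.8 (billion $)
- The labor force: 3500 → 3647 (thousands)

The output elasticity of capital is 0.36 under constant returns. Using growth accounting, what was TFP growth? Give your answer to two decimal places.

-0.91%

GDP growth = (3777.7 − 3700) / 3700 = 2.1%.
Physical capital growth = (1210.8 − 1200) / 1200 = 0.9%.
The labor force growth = (3647 − 3500) / 3500 = 4.2%.
Labor's share = 1 − 0.36 = 0.64.
Physical capital: 0.36 × 0.9 = 0.324 pp.
The labor force: 0.64 × 4.2 = 2.688 pp.
TFP growth = 2.1 − 3.012 = -0.912%.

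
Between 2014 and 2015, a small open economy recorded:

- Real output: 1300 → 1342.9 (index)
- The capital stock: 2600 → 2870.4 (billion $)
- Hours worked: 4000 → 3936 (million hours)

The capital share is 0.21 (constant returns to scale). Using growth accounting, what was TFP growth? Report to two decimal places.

Real output growth = (1342.9 − 1300) / 1300 = 3.3%.
The capital stock growth = (2870.4 − 2600) / 2600 = 10.4%.
Hours worked growth = (3936 − 4000) / 4000 = -1.6%.
Labor's share = 1 − 0.21 = 0.79.
The capital stock: 0.21 × 10.4 = 2.184 pp.
Hours worked: 0.79 × (-1.6) = -1.264 pp.
TFP growth = 3.3 − 0.92 = 2.38%.

TFP growth was 2.38%.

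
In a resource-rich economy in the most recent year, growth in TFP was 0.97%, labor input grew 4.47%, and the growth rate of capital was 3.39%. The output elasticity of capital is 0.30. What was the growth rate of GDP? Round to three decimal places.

5.116%

Labor's share = 1 − 0.3 = 0.7.
Capital: 0.3 × 3.39 = 1.017 pp.
Labor input: 0.7 × 4.47 = 3.129 pp.
Output growth = 0.97 + 4.146 = 5.116%.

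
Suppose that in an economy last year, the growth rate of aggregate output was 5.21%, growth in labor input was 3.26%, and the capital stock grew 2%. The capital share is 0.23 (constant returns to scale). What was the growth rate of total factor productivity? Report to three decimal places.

Labor's share = 1 − 0.23 = 0.77.
The capital stock: 0.23 × 2 = 0.46 pp.
Labor input: 0.77 × 3.26 = 2.5102 pp.
TFP growth = 5.21 − 2.9702 = 2.2398%.

Total factor productivity grew 2.240%.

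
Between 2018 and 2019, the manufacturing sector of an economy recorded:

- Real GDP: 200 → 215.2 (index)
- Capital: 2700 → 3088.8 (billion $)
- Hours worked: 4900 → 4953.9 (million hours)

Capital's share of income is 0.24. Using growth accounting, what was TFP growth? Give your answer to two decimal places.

3.31%

Real GDP growth = (215.2 − 200) / 200 = 7.6%.
Capital growth = (3088.8 − 2700) / 2700 = 14.4%.
Hours worked growth = (4953.9 − 4900) / 4900 = 1.1%.
Labor's share = 1 − 0.24 = 0.76.
Capital: 0.24 × 14.4 = 3.456 pp.
Hours worked: 0.76 × 1.1 = 0.836 pp.
TFP growth = 7.6 − 4.292 = 3.308%.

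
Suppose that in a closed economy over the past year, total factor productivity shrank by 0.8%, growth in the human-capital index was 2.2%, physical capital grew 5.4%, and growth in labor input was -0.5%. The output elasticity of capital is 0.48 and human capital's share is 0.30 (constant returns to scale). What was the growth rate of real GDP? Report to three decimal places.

2.342%

Labor's share = 1 − 0.48 − 0.3 = 0.22.
Physical capital: 0.48 × 5.4 = 2.592 pp.
The human-capital index: 0.3 × 2.2 = 0.66 pp.
Labor input: 0.22 × (-0.5) = -0.11 pp.
Output growth = -0.8 + 3.142 = 2.342%.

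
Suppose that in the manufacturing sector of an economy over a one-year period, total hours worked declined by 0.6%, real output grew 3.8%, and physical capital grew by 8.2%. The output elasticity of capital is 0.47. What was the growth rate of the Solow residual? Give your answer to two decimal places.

Labor's share = 1 − 0.47 = 0.53.
Physical capital: 0.47 × 8.2 = 3.854 pp.
Total hours worked: 0.53 × (-0.6) = -0.318 pp.
TFP growth = 3.8 − 3.536 = 0.264%.

0.26%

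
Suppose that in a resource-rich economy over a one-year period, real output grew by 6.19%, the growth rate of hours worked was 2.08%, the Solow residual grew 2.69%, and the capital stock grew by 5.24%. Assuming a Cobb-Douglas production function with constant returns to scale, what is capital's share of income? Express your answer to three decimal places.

0.449

gY = gA + α·gK + (1−α)·gL, so gY − gA − gL = α(gK − gL).
6.19 − 2.69 − 2.08 = α × (5.24 − 2.08).
1.42 = 3.16 α, so α = 0.44937.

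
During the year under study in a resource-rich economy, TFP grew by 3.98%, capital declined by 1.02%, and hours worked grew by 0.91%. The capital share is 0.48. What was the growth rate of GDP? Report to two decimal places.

Labor's share = 1 − 0.48 = 0.52.
Capital: 0.48 × (-1.02) = -0.4896 pp.
Hours worked: 0.52 × 0.91 = 0.4732 pp.
Output growth = 3.98 + (-0.0164) = 3.9636%.

3.96%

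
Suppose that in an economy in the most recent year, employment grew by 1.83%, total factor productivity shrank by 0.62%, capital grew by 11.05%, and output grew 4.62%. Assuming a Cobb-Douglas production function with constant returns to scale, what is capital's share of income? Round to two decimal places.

gY = gA + α·gK + (1−α)·gL, so gY − gA − gL = α(gK − gL).
4.62 + 0.62 − 1.83 = α × (11.05 − 1.83).
3.41 = 9.22 α, so α = 0.3698.

Capital's share of income is 0.37.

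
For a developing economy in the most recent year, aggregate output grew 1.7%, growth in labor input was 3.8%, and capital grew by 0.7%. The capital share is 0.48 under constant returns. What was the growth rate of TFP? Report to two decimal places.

Labor's share = 1 − 0.48 = 0.52.
Capital: 0.48 × 0.7 = 0.336 pp.
Labor input: 0.52 × 3.8 = 1.976 pp.
TFP growth = 1.7 − 2.312 = -0.612%.

-0.61%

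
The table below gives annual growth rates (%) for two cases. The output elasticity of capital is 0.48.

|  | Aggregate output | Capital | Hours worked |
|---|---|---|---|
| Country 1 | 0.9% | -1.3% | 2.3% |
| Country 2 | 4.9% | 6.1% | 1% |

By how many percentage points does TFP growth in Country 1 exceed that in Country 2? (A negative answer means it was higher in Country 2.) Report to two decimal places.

Labor's share = 1 − 0.48 = 0.52.
Country 1: TFP = 0.9 + 0.624 − 1.196 = 0.328%.
Country 2: TFP = 4.9 − 2.928 − 0.52 = 1.452%.
Difference = 0.328 − (1.452) = -1.124 pp.

-1.12 percentage points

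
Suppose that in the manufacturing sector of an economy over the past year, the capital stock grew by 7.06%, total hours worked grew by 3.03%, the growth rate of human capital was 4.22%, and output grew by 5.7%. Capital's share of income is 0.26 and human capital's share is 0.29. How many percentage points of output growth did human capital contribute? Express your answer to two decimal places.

Contribution = share × growth = 0.29 × 4.22 = 1.2238 pp.

1.22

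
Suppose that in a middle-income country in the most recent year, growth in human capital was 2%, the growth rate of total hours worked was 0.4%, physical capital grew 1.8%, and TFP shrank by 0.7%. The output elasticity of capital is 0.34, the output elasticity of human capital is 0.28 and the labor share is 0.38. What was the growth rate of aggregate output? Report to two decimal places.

0.62%

Labor's share = 1 − 0.34 − 0.28 = 0.38.
Physical capital: 0.34 × 1.8 = 0.612 pp.
Human capital: 0.28 × 2 = 0.56 pp.
Total hours worked: 0.38 × 0.4 = 0.152 pp.
Output growth = -0.7 + 1.324 = 0.624%.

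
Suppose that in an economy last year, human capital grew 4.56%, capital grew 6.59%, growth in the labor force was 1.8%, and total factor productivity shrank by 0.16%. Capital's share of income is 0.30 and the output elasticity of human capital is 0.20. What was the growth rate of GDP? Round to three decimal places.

GDP growth was 3.629%.

Labor's share = 1 − 0.3 − 0.2 = 0.5.
Capital: 0.3 × 6.59 = 1.977 pp.
Human capital: 0.2 × 4.56 = 0.912 pp.
The labor force: 0.5 × 1.8 = 0.9 pp.
Output growth = -0.16 + 3.789 = 3.629%.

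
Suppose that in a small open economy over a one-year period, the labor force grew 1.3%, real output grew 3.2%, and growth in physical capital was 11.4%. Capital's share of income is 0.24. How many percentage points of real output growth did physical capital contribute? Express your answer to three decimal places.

2.736 percentage points

Contribution = share × growth = 0.24 × 11.4 = 2.736 pp.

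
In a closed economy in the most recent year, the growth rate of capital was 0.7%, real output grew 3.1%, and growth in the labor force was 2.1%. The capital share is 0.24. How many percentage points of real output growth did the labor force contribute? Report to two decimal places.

1.60 pp

Labor's share = 1 − 0.24 = 0.76.
Contribution = share × growth = 0.76 × 2.1 = 1.596 pp.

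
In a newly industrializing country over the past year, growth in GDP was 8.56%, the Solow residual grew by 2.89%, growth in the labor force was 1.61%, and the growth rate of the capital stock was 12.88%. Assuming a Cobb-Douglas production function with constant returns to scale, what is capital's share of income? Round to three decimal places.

0.360

gY = gA + α·gK + (1−α)·gL, so gY − gA − gL = α(gK − gL).
8.56 − 2.89 − 1.61 = α × (12.88 − 1.61).
4.06 = 11.27 α, so α = 0.36025.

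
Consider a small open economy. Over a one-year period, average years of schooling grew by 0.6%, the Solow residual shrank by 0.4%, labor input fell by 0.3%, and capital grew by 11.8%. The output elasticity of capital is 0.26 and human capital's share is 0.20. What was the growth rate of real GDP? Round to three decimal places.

Real GDP grew 2.626%.

Labor's share = 1 − 0.26 − 0.2 = 0.54.
Capital: 0.26 × 11.8 = 3.068 pp.
Average years of schooling: 0.2 × 0.6 = 0.12 pp.
Labor input: 0.54 × (-0.3) = -0.162 pp.
Output growth = -0.4 + 3.026 = 2.626%.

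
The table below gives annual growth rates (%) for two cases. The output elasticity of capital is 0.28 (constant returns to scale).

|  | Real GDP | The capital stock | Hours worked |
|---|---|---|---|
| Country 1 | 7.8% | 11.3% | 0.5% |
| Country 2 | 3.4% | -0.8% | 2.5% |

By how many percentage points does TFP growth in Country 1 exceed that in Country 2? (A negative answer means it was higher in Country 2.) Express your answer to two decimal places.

2.45 percentage points

Labor's share = 1 − 0.28 = 0.72.
Country 1: TFP = 7.8 − 3.164 − 0.36 = 4.276%.
Country 2: TFP = 3.4 + 0.224 − 1.8 = 1.824%.
Difference = 4.276 − (1.824) = 2.452 pp.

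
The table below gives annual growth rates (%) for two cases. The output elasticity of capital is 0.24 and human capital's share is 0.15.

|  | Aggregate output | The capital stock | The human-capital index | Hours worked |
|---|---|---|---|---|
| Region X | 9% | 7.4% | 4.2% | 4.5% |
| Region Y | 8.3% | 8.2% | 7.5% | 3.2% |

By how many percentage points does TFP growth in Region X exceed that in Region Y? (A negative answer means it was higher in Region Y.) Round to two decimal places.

0.59 percentage points

Labor's share = 1 − 0.24 − 0.15 = 0.61.
Region X: TFP = 9 − 1.776 − 0.63 − 2.745 = 3.849%.
Region Y: TFP = 8.3 − 1.968 − 1.125 − 1.952 = 3.255%.
Difference = 3.849 − (3.255) = 0.594 pp.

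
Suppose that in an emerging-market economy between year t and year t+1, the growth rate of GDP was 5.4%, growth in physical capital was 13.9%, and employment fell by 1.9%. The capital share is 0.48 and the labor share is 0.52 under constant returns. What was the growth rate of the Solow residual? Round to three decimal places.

Labor's share = 1 − 0.48 = 0.52.
Physical capital: 0.48 × 13.9 = 6.672 pp.
Employment: 0.52 × (-1.9) = -0.988 pp.
TFP growth = 5.4 − 5.684 = -0.284%.

-0.284%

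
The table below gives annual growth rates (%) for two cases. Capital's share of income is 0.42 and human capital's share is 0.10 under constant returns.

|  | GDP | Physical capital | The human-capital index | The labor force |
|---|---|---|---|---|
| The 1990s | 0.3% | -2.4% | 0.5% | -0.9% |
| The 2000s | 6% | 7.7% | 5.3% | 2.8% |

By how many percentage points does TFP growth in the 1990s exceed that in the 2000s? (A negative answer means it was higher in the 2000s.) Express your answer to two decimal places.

Labor's share = 1 − 0.42 − 0.1 = 0.48.
The 1990s: TFP = 0.3 + 1.008 − 0.05 + 0.432 = 1.69%.
The 2000s: TFP = 6 − 3.234 − 0.53 − 1.344 = 0.892%.
Difference = 1.69 − (0.892) = 0.798 pp.

0.80 percentage points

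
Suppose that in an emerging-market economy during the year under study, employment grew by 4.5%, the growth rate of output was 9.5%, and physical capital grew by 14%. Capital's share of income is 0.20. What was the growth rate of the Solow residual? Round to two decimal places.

Labor's share = 1 − 0.2 = 0.8.
Physical capital: 0.2 × 14 = 2.8 pp.
Employment: 0.8 × 4.5 = 3.6 pp.
TFP growth = 9.5 − 6.4 = 3.1%.

3.10%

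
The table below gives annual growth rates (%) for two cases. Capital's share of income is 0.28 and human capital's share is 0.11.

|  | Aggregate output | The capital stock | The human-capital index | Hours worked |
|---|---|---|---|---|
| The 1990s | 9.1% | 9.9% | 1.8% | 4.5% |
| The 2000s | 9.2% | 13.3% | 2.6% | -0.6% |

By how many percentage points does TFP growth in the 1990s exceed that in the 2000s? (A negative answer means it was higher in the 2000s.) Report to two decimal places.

Labor's share = 1 − 0.28 − 0.11 = 0.61.
The 1990s: TFP = 9.1 − 2.772 − 0.198 − 2.745 = 3.385%.
The 2000s: TFP = 9.2 − 3.724 − 0.286 + 0.366 = 5.556%.
Difference = 3.385 − (5.556) = -2.171 pp.

-2.17 percentage points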